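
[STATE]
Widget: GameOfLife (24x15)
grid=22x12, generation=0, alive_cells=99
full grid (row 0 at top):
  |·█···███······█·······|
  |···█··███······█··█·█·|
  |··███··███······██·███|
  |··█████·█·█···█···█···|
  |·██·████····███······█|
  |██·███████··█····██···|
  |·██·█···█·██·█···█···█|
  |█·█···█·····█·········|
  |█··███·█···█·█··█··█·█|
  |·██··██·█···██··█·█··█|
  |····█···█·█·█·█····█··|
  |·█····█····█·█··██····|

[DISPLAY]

Gen: 0                  
·█···███······█·······  
···█··███······█··█·█·  
··███··███······██·███  
··█████·█·█···█···█···  
·██·████····███······█  
██·███████··█····██···  
·██·█···█·██·█···█···█  
█·█···█·····█·········  
█··███·█···█·█··█··█·█  
·██··██·█···██··█·█··█  
····█···█·█·█·█····█··  
·█····█····█·█··██····  
                        
                        


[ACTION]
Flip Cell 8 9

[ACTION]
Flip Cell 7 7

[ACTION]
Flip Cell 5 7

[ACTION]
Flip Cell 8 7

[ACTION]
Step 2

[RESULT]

Gen: 2                  
················██····  
···············█··████  
······················  
·············██····█·█  
·········███··█·······  
········█·····█·█··█··  
·█·········████··███··  
·█··██·····█·██··███··  
█··█·█····█·██··██··█·  
█····██·█·█··█·····█··  
·██···█·█████···█·██··  
············████······  
                        
                        


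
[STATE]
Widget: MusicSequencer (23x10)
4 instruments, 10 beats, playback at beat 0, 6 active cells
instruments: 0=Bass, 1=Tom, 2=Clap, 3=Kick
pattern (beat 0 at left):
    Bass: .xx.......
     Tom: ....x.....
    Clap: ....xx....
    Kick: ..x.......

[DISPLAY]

     ▼123456789        
 Bass·██·······        
  Tom····█·····        
 Clap····██····        
 Kick··█·······        
                       
                       
                       
                       
                       


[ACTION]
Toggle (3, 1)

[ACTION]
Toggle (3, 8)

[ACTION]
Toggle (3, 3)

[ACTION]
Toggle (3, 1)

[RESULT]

     ▼123456789        
 Bass·██·······        
  Tom····█·····        
 Clap····██····        
 Kick··██····█·        
                       
                       
                       
                       
                       


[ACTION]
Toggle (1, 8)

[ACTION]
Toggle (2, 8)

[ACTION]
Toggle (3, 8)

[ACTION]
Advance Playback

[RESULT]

     0▼23456789        
 Bass·██·······        
  Tom····█···█·        
 Clap····██··█·        
 Kick··██······        
                       
                       
                       
                       
                       


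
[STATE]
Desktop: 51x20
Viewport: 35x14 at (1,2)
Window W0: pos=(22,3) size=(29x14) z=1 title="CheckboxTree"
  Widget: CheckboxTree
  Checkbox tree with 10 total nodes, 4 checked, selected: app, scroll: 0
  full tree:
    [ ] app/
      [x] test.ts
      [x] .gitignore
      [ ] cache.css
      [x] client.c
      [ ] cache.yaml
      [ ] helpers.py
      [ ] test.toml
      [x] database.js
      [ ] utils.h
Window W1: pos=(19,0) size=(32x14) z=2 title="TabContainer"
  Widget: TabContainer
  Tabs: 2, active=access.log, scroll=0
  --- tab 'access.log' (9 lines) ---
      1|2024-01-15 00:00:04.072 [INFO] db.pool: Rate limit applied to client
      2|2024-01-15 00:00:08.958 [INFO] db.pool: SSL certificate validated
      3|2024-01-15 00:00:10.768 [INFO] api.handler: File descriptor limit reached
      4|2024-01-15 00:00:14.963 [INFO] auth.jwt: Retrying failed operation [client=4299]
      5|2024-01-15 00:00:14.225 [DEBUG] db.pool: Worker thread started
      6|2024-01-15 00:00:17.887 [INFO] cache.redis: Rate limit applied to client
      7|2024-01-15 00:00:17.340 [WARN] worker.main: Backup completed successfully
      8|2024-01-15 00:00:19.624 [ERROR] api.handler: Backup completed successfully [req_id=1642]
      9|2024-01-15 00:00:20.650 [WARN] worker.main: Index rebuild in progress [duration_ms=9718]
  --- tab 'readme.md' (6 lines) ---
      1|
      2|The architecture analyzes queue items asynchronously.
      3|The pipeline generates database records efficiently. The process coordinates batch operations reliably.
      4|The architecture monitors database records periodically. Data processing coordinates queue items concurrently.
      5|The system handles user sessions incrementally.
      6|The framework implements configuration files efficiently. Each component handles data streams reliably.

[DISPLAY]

                  ┠────────────────
                  ┃[access.log]│ re
                  ┃────────────────
                  ┃2024-01-15 00:00
                  ┃2024-01-15 00:00
                  ┃2024-01-15 00:00
                  ┃2024-01-15 00:00
                  ┃2024-01-15 00:00
                  ┃2024-01-15 00:00
                  ┃2024-01-15 00:00
                  ┃2024-01-15 00:00
                  ┗━━━━━━━━━━━━━━━━
                     ┃   [x] databa
                     ┃   [ ] utils.


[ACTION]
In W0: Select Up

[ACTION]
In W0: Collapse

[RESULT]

                  ┠────────────────
                  ┃[access.log]│ re
                  ┃────────────────
                  ┃2024-01-15 00:00
                  ┃2024-01-15 00:00
                  ┃2024-01-15 00:00
                  ┃2024-01-15 00:00
                  ┃2024-01-15 00:00
                  ┃2024-01-15 00:00
                  ┃2024-01-15 00:00
                  ┃2024-01-15 00:00
                  ┗━━━━━━━━━━━━━━━━
                     ┃             
                     ┃             


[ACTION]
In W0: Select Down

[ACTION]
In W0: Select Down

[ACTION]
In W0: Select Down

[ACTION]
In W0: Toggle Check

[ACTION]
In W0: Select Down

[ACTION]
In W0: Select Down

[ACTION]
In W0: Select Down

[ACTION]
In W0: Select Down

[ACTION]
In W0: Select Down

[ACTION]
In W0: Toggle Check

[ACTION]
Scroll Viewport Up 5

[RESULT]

                  ┏━━━━━━━━━━━━━━━━
                  ┃ TabContainer   
                  ┠────────────────
                  ┃[access.log]│ re
                  ┃────────────────
                  ┃2024-01-15 00:00
                  ┃2024-01-15 00:00
                  ┃2024-01-15 00:00
                  ┃2024-01-15 00:00
                  ┃2024-01-15 00:00
                  ┃2024-01-15 00:00
                  ┃2024-01-15 00:00
                  ┃2024-01-15 00:00
                  ┗━━━━━━━━━━━━━━━━


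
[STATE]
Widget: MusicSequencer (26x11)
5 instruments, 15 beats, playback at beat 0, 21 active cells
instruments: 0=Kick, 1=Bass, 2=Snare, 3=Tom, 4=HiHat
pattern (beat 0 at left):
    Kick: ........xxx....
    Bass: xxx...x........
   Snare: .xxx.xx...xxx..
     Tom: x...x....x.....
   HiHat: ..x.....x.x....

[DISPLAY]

      ▼12345678901234     
  Kick········███····     
  Bass███···█········     
 Snare·███·██···███··     
   Tom█···█····█·····     
 HiHat··█·····█·█····     
                          
                          
                          
                          
                          


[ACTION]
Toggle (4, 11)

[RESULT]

      ▼12345678901234     
  Kick········███····     
  Bass███···█········     
 Snare·███·██···███··     
   Tom█···█····█·····     
 HiHat··█·····█·██···     
                          
                          
                          
                          
                          


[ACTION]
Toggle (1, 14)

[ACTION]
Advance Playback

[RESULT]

      0▼2345678901234     
  Kick········███····     
  Bass███···█·······█     
 Snare·███·██···███··     
   Tom█···█····█·····     
 HiHat··█·····█·██···     
                          
                          
                          
                          
                          


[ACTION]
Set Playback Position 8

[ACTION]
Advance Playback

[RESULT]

      012345678▼01234     
  Kick········███····     
  Bass███···█·······█     
 Snare·███·██···███··     
   Tom█···█····█·····     
 HiHat··█·····█·██···     
                          
                          
                          
                          
                          


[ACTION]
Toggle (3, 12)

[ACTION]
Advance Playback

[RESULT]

      0123456789▼1234     
  Kick········███····     
  Bass███···█·······█     
 Snare·███·██···███··     
   Tom█···█····█··█··     
 HiHat··█·····█·██···     
                          
                          
                          
                          
                          


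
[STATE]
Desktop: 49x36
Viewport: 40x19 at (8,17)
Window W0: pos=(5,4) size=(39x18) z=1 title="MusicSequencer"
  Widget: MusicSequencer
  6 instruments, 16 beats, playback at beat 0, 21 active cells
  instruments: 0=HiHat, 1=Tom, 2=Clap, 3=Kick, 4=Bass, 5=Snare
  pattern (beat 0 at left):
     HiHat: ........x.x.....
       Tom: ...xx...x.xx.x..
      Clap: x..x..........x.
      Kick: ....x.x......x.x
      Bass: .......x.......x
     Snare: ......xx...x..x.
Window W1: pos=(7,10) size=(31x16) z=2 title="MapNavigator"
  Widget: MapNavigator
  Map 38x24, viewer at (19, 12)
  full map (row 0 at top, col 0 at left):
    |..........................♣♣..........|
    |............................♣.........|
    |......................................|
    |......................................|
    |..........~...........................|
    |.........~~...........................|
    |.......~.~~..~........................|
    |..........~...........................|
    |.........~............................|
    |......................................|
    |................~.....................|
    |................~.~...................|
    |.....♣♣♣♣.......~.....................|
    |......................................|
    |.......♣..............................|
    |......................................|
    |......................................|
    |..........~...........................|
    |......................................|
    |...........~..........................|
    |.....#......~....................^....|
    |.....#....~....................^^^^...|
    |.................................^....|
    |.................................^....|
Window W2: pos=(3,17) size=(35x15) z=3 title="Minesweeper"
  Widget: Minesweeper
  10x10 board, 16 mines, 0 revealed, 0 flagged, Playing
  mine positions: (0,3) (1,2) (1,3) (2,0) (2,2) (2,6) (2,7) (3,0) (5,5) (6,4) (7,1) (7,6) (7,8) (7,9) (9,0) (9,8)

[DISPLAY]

━━━━━━━━━━━━━━━━━━━━━━━━━━━━━┓     ┃    
esweeper                     ┃     ┃    
─────────────────────────────┨     ┃    
■■■■■■                       ┃     ┃    
■■■■■■                       ┃━━━━━┛    
■■■■■■                       ┃          
■■■■■■                       ┃          
■■■■■■                       ┃          
■■■■■■                       ┃          
■■■■■■                       ┃          
■■■■■■                       ┃          
■■■■■■                       ┃          
■■■■■■                       ┃          
                             ┃          
━━━━━━━━━━━━━━━━━━━━━━━━━━━━━┛          
                                        
                                        
                                        
                                        


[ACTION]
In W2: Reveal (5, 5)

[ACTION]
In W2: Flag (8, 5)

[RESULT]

━━━━━━━━━━━━━━━━━━━━━━━━━━━━━┓     ┃    
esweeper                     ┃     ┃    
─────────────────────────────┨     ┃    
■■■■■■                       ┃     ┃    
■■■■■■                       ┃━━━━━┛    
■■✹✹■■                       ┃          
■■■■■■                       ┃          
■■■■■■                       ┃          
■✹■■■■                       ┃          
✹■■■■■                       ┃          
■■✹■✹✹                       ┃          
■■■■■■                       ┃          
■■■■✹■                       ┃          
                             ┃          
━━━━━━━━━━━━━━━━━━━━━━━━━━━━━┛          
                                        
                                        
                                        
                                        


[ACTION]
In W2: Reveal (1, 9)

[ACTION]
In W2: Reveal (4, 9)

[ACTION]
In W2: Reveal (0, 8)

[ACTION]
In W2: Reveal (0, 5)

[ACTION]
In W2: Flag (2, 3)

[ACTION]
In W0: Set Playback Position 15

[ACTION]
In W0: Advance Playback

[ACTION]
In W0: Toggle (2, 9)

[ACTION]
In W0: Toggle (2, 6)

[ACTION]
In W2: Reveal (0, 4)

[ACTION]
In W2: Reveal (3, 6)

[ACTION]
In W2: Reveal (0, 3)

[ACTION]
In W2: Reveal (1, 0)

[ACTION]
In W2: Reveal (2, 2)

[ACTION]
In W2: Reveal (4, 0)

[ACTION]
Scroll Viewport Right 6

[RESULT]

━━━━━━━━━━━━━━━━━━━━━━━━━━━━┓     ┃     
sweeper                     ┃     ┃     
────────────────────────────┨     ┃     
■■■■■                       ┃     ┃     
■■■■■                       ┃━━━━━┛     
■✹✹■■                       ┃           
■■■■■                       ┃           
■■■■■                       ┃           
✹■■■■                       ┃           
■■■■■                       ┃           
■✹■✹✹                       ┃           
■■■■■                       ┃           
■■■✹■                       ┃           
                            ┃           
━━━━━━━━━━━━━━━━━━━━━━━━━━━━┛           
                                        
                                        
                                        
                                        


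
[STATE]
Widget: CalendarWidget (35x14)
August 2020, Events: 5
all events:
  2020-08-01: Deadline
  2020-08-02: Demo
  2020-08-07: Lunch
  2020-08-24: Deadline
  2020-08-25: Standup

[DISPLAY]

            August 2020            
Mo Tu We Th Fr Sa Su               
                1*  2*             
 3  4  5  6  7*  8  9              
10 11 12 13 14 15 16               
17 18 19 20 21 22 23               
24* 25* 26 27 28 29 30             
31                                 
                                   
                                   
                                   
                                   
                                   
                                   


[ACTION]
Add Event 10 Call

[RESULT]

            August 2020            
Mo Tu We Th Fr Sa Su               
                1*  2*             
 3  4  5  6  7*  8  9              
10* 11 12 13 14 15 16              
17 18 19 20 21 22 23               
24* 25* 26 27 28 29 30             
31                                 
                                   
                                   
                                   
                                   
                                   
                                   


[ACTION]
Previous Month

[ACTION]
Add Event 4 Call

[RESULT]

             July 2020             
Mo Tu We Th Fr Sa Su               
       1  2  3  4*  5              
 6  7  8  9 10 11 12               
13 14 15 16 17 18 19               
20 21 22 23 24 25 26               
27 28 29 30 31                     
                                   
                                   
                                   
                                   
                                   
                                   
                                   


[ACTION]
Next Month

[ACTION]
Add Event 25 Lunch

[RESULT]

            August 2020            
Mo Tu We Th Fr Sa Su               
                1*  2*             
 3  4  5  6  7*  8  9              
10* 11 12 13 14 15 16              
17 18 19 20 21 22 23               
24* 25* 26 27 28 29 30             
31                                 
                                   
                                   
                                   
                                   
                                   
                                   


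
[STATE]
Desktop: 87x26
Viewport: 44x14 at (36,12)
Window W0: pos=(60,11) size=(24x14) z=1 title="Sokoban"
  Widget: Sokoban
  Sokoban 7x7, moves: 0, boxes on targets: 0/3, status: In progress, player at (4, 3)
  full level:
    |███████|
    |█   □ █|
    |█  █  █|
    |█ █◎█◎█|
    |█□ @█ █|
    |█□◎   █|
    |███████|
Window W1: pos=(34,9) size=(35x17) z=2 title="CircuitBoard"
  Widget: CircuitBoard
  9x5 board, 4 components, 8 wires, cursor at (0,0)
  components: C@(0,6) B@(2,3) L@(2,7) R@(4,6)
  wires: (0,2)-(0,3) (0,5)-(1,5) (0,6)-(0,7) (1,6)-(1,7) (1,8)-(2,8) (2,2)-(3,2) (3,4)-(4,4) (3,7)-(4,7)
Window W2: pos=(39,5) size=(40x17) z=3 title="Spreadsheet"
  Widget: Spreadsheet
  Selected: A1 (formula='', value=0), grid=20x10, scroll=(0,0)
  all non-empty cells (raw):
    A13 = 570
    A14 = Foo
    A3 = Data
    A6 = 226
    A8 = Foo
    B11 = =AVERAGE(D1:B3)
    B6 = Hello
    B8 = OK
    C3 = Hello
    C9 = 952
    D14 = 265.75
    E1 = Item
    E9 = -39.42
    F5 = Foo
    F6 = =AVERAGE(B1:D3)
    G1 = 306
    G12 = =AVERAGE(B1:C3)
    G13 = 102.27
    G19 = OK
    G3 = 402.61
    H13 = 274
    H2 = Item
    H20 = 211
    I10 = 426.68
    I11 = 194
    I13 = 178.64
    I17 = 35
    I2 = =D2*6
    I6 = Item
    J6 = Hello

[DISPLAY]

  0┃  2        0       0       0       0  ┃ 
  [┃  3 Data           0Hello          0  ┃─
   ┃  4        0       0       0       0  ┃ 
   ┃  5        0       0       0       0  ┃ 
   ┃  6      226Hello          0       0  ┃ 
   ┃  7        0       0       0       0  ┃ 
   ┃  8 Foo     OK             0       0  ┃ 
   ┃  9        0       0     952       0  ┃ 
   ┃ 10        0       0       0       0  ┃ 
   ┗━━━━━━━━━━━━━━━━━━━━━━━━━━━━━━━━━━━━━━┛ 
ursor: (0,0)                    ┃           
                                ┃           
                                ┃━━━━━━━━━━━
━━━━━━━━━━━━━━━━━━━━━━━━━━━━━━━━┛           


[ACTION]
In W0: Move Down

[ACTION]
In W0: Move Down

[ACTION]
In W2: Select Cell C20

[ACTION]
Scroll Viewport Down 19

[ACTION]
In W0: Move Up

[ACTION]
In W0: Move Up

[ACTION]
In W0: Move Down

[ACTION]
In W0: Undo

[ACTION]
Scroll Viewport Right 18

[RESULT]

        0       0       0       0  ┃    ┃   
 Data           0Hello          0  ┃────┨   
        0       0       0       0  ┃    ┃   
        0       0       0       0  ┃    ┃   
      226Hello          0       0  ┃    ┃   
        0       0       0       0  ┃    ┃   
 Foo     OK             0       0  ┃    ┃   
        0       0     952       0  ┃    ┃   
        0       0       0       0  ┃    ┃   
━━━━━━━━━━━━━━━━━━━━━━━━━━━━━━━━━━━┛    ┃   
(0,0)                    ┃              ┃   
                         ┃              ┃   
                         ┃━━━━━━━━━━━━━━┛   
━━━━━━━━━━━━━━━━━━━━━━━━━┛                  


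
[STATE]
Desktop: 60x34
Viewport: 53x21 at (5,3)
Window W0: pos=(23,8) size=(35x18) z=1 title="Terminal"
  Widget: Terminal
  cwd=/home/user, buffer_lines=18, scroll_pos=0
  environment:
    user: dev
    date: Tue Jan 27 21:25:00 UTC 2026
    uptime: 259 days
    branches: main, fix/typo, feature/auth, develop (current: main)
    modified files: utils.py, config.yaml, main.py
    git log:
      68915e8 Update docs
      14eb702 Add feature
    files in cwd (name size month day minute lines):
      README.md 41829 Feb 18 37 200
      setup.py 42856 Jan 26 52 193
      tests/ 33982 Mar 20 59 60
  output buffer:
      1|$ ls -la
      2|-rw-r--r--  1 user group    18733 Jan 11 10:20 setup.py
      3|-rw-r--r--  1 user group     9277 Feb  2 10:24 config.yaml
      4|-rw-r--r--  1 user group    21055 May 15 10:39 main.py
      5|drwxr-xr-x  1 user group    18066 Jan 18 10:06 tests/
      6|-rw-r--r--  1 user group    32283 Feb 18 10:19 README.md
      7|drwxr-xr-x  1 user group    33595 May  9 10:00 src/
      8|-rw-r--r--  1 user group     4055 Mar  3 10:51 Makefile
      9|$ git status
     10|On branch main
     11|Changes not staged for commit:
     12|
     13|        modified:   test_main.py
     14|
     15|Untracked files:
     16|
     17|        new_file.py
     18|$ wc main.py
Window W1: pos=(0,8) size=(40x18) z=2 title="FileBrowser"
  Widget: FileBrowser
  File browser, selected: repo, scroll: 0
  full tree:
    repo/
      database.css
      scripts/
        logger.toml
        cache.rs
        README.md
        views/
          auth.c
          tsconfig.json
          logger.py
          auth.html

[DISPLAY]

                                                     
                                                     
                                                     
                                                     
                                                     
━━━━━━━━━━━━━━━━━━━━━━━━━━━━━━━━━━┓━━━━━━━━━━━━━━━━━┓
eBrowser                          ┃                 ┃
──────────────────────────────────┨─────────────────┨
] repo/                           ┃                 ┃
database.css                      ┃er group    18733┃
[+] scripts/                      ┃er group     9277┃
                                  ┃er group    21055┃
                                  ┃er group    18066┃
                                  ┃er group    32283┃
                                  ┃er group    33595┃
                                  ┃er group     4055┃
                                  ┃                 ┃
                                  ┃                 ┃
                                  ┃ed for commit:   ┃
                                  ┃                 ┃
                                  ┃:   test_main.py ┃


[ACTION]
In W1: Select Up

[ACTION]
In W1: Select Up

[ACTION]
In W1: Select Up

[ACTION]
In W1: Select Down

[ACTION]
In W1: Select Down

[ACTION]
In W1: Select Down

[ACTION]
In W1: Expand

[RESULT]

                                                     
                                                     
                                                     
                                                     
                                                     
━━━━━━━━━━━━━━━━━━━━━━━━━━━━━━━━━━┓━━━━━━━━━━━━━━━━━┓
eBrowser                          ┃                 ┃
──────────────────────────────────┨─────────────────┨
] repo/                           ┃                 ┃
database.css                      ┃er group    18733┃
[-] scripts/                      ┃er group     9277┃
  logger.toml                     ┃er group    21055┃
  cache.rs                        ┃er group    18066┃
  README.md                       ┃er group    32283┃
  [+] views/                      ┃er group    33595┃
                                  ┃er group     4055┃
                                  ┃                 ┃
                                  ┃                 ┃
                                  ┃ed for commit:   ┃
                                  ┃                 ┃
                                  ┃:   test_main.py ┃


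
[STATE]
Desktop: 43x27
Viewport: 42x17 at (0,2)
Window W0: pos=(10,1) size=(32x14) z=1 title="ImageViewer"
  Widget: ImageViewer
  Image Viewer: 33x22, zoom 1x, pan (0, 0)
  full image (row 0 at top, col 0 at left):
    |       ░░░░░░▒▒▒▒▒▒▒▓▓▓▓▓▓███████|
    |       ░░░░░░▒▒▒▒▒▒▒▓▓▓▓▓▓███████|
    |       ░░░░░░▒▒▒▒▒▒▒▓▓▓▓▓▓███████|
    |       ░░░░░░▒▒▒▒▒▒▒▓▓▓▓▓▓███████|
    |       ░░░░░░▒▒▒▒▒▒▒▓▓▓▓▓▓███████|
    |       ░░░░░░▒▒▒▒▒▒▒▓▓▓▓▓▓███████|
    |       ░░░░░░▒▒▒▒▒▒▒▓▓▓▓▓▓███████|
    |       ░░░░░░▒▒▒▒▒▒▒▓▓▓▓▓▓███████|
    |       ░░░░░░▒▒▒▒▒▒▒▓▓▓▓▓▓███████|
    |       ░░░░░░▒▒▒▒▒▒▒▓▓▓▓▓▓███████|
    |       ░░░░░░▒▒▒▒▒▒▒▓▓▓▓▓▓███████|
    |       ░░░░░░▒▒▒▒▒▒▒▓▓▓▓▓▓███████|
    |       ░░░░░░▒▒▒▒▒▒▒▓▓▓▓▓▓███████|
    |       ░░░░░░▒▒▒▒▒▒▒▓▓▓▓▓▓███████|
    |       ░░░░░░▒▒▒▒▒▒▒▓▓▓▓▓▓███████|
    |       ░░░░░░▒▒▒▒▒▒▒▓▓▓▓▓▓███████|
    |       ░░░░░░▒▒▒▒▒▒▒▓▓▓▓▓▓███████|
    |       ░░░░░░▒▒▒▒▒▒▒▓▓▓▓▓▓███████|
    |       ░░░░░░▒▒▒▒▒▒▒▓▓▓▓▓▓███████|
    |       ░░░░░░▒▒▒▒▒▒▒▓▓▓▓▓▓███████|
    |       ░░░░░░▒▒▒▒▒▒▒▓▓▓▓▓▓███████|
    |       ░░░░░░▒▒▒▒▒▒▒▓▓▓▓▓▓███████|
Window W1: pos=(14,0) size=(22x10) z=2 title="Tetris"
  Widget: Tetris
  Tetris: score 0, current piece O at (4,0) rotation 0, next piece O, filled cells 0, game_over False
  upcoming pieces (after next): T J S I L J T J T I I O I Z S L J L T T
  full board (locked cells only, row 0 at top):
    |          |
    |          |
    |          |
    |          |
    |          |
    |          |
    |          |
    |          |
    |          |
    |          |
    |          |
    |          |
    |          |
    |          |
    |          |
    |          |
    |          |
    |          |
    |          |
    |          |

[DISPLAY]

          ┃ Im┠────────────────────┨     ┃
          ┠───┃          │Next:    ┃─────┨
          ┃   ┃          │▓▓       ┃▓████┃
          ┃   ┃          │▓▓       ┃▓████┃
          ┃   ┃          │         ┃▓████┃
          ┃   ┃          │         ┃▓████┃
          ┃   ┃          │         ┃▓████┃
          ┃   ┗━━━━━━━━━━━━━━━━━━━━┛▓████┃
          ┃       ░░░░░░▒▒▒▒▒▒▒▓▓▓▓▓▓████┃
          ┃       ░░░░░░▒▒▒▒▒▒▒▓▓▓▓▓▓████┃
          ┃       ░░░░░░▒▒▒▒▒▒▒▓▓▓▓▓▓████┃
          ┃       ░░░░░░▒▒▒▒▒▒▒▓▓▓▓▓▓████┃
          ┗━━━━━━━━━━━━━━━━━━━━━━━━━━━━━━┛
                                          
                                          
                                          
                                          


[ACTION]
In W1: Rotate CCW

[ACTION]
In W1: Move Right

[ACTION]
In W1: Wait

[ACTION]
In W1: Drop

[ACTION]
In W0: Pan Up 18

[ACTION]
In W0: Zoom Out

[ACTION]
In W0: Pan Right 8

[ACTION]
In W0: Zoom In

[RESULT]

          ┃ Im┠────────────────────┨     ┃
          ┠───┃          │Next:    ┃─────┨
          ┃   ┃          │▓▓       ┃▒▒▒▒▒┃
          ┃   ┃          │▓▓       ┃▒▒▒▒▒┃
          ┃   ┃          │         ┃▒▒▒▒▒┃
          ┃   ┃          │         ┃▒▒▒▒▒┃
          ┃   ┃          │         ┃▒▒▒▒▒┃
          ┃   ┗━━━━━━━━━━━━━━━━━━━━┛▒▒▒▒▒┃
          ┃      ░░░░░░░░░░░░▒▒▒▒▒▒▒▒▒▒▒▒┃
          ┃      ░░░░░░░░░░░░▒▒▒▒▒▒▒▒▒▒▒▒┃
          ┃      ░░░░░░░░░░░░▒▒▒▒▒▒▒▒▒▒▒▒┃
          ┃      ░░░░░░░░░░░░▒▒▒▒▒▒▒▒▒▒▒▒┃
          ┗━━━━━━━━━━━━━━━━━━━━━━━━━━━━━━┛
                                          
                                          
                                          
                                          


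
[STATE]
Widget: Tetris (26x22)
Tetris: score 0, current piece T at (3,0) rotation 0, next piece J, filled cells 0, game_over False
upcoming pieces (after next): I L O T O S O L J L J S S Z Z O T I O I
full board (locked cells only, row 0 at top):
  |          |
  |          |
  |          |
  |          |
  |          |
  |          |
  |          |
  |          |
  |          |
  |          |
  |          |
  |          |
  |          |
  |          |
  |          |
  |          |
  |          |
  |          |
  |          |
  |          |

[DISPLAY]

    ▒     │Next:          
   ▒▒▒    │█              
          │███            
          │               
          │               
          │               
          │Score:         
          │0              
          │               
          │               
          │               
          │               
          │               
          │               
          │               
          │               
          │               
          │               
          │               
          │               
          │               
          │               


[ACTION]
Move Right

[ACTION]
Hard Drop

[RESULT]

   █      │Next:          
   ███    │████           
          │               
          │               
          │               
          │               
          │Score:         
          │0              
          │               
          │               
          │               
          │               
          │               
          │               
          │               
          │               
          │               
          │               
     ▒    │               
    ▒▒▒   │               
          │               
          │               


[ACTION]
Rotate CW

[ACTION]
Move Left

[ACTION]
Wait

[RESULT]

          │Next:          
  ██      │████           
  █       │               
  █       │               
          │               
          │               
          │Score:         
          │0              
          │               
          │               
          │               
          │               
          │               
          │               
          │               
          │               
          │               
          │               
     ▒    │               
    ▒▒▒   │               
          │               
          │               


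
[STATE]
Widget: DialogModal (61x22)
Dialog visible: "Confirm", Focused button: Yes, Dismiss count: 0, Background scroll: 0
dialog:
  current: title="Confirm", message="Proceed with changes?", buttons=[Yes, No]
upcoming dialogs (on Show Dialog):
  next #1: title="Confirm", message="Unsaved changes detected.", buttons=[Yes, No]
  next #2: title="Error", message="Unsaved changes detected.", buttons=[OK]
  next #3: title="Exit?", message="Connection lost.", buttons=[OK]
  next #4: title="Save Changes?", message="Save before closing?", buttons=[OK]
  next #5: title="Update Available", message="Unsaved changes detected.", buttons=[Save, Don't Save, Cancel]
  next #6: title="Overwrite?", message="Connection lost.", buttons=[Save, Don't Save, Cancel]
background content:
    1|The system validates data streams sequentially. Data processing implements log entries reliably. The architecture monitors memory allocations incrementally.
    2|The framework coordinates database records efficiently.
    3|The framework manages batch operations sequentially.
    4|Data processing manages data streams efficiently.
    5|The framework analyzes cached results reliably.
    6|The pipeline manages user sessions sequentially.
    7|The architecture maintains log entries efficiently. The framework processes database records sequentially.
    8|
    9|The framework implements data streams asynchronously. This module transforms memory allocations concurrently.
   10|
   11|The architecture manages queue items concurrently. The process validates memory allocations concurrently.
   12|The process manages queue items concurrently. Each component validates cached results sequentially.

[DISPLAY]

The system validates data streams sequentially. Data processi
The framework coordinates database records efficiently.      
The framework manages batch operations sequentially.         
Data processing manages data streams efficiently.            
The framework analyzes cached results reliably.              
The pipeline manages user sessions sequentially.             
The architecture maintains log entries efficiently. The frame
                                                             
The framework impl┌───────────────────────┐hronously. This mo
                  │        Confirm        │                  
The architecture m│ Proceed with changes? │rently. The proces
The process manage│       [Yes]  No       │y. Each component 
                  └───────────────────────┘                  
                                                             
                                                             
                                                             
                                                             
                                                             
                                                             
                                                             
                                                             
                                                             


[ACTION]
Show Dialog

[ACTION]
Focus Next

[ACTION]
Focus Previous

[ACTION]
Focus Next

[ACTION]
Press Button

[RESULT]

The system validates data streams sequentially. Data processi
The framework coordinates database records efficiently.      
The framework manages batch operations sequentially.         
Data processing manages data streams efficiently.            
The framework analyzes cached results reliably.              
The pipeline manages user sessions sequentially.             
The architecture maintains log entries efficiently. The frame
                                                             
The framework implements data streams asynchronously. This mo
                                                             
The architecture manages queue items concurrently. The proces
The process manages queue items concurrently. Each component 
                                                             
                                                             
                                                             
                                                             
                                                             
                                                             
                                                             
                                                             
                                                             
                                                             


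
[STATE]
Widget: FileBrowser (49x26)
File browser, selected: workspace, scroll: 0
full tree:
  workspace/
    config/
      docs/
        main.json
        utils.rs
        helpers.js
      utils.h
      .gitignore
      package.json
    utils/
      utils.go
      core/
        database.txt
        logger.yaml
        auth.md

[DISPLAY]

> [-] workspace/                                 
    [+] config/                                  
    [+] utils/                                   
                                                 
                                                 
                                                 
                                                 
                                                 
                                                 
                                                 
                                                 
                                                 
                                                 
                                                 
                                                 
                                                 
                                                 
                                                 
                                                 
                                                 
                                                 
                                                 
                                                 
                                                 
                                                 
                                                 


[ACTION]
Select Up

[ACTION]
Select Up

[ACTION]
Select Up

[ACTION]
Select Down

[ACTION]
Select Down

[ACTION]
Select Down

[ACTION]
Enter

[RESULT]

  [-] workspace/                                 
    [+] config/                                  
  > [-] utils/                                   
      utils.go                                   
      [+] core/                                  
                                                 
                                                 
                                                 
                                                 
                                                 
                                                 
                                                 
                                                 
                                                 
                                                 
                                                 
                                                 
                                                 
                                                 
                                                 
                                                 
                                                 
                                                 
                                                 
                                                 
                                                 
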